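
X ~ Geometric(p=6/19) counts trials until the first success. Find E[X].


For geometric (trials until first success), E[X] = 1/p = 1/(6/19) = 19/6

19/6


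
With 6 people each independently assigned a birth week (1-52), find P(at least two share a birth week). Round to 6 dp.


P(all different) = prod((52-i)/52 for i=0..5) = 0.741410
P(at least one match) = 1 - 0.741410 = 0.258590

0.258590


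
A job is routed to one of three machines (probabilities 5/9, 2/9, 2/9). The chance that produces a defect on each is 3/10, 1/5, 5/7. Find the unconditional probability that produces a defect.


P(A) = P(A|B1)P(B1) + P(A|B2)P(B2) + P(A|B3)P(B3)
= 3/10*5/9 + 1/5*2/9 + 5/7*2/9
= 1/6 + 2/45 + 10/63 = 233/630

233/630


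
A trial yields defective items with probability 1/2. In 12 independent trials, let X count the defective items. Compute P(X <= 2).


P(X<=2) = P(X=0) + P(X=1) + P(X=2)
= 1/4096 + 3/1024 + 33/2048
= 79/4096

79/4096


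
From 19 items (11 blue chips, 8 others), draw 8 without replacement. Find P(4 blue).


P(X=4) = C(11,4)*C(8,4) / C(19,8)
= 330*70 / 75582
= 23100/75582 = 3850/12597

3850/12597


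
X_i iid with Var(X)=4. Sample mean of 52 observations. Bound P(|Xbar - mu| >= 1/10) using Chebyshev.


Var(Xbar) = Var(X)/n = 4/52
Chebyshev: P(|Xbar-mu| >= 1/10) <= Var(Xbar)/(1/10)^2 = (1/13)/(1/100) = 100/13
Bound exceeds 1, so trivial bound: 1

1


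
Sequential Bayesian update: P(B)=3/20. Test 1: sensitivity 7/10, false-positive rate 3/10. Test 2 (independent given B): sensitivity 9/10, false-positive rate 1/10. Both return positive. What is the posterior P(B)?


After test 1: P(+) = 7/10*3/20 + 3/10*17/20 = 9/25
P(B|+) = (21/200)/(9/25) = 7/24
After test 2 (use post1 as new prior): P(+) = 9/10*7/24 + 1/10*17/24 = 1/3
P(B|+,+) = (21/80)/(1/3) = 63/80

63/80


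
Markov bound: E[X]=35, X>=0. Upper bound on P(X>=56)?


Markov: P(X >= a) <= E[X]/a
P(X >= 56) <= 35/56 = 5/8

5/8


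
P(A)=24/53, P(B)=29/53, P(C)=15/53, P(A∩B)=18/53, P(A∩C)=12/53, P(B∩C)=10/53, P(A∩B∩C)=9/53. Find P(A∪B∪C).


P(A∪B∪C) = P(A)+P(B)+P(C) - P(AB)-P(AC)-P(BC) + P(ABC)
= 24/53+29/53+15/53 - 18/53-12/53-10/53 + 9/53
= 37/53

37/53


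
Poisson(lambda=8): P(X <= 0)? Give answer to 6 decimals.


P(X<=0) = e^(-8)*8^0/0!
≈ 0.0003354626
≈ 0.000335

0.000335


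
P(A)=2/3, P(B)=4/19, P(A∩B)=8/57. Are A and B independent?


P(A)*P(B) = 2/3*4/19 = 8/57
P(A∩B) = 8/57, which equals P(A)P(B), so independent

Yes, A and B are independent


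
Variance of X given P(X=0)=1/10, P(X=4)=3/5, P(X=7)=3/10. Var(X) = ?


E[X] = 9/2, E[X^2] = 243/10
Var(X) = E[X^2] - (E[X])^2 = 243/10 - (9/2)^2 = 81/20

81/20


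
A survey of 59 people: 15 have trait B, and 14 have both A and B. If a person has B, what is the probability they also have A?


P(A|B) = P(A∩B)/P(B) = (14/59)/(15/59) = 14/15

14/15


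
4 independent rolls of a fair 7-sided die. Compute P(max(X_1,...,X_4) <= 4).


P(max <= 4) = P(all X_i <= 4) = (P(X_1 <= 4))^4
= (4/7)^4 = 256/2401

256/2401


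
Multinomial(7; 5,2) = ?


7! = 5040
Denominator: 5!=120 * 2!=2
Coefficient = 5040 / 240 = 21

21


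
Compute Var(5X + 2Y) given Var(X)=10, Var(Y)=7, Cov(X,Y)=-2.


Var(5X + 2Y) = 5^2*Var(X) + 2^2*Var(Y) + 2*5*2*Cov(X,Y)
= 25*10 + 4*7 + 20*(-2)
= 250 + 28 - 40 = 238

238


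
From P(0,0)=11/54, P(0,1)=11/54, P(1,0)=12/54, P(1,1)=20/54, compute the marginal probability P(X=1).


P(X=1) = P(1,0)+P(1,1) = 12/54 + 20/54 = 32/54 = 16/27

16/27


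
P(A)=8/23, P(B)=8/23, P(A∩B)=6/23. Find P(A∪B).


P(A∪B) = P(A) + P(B) - P(A∩B)
= 8/23 + 8/23 - 6/23 = 10/23

10/23


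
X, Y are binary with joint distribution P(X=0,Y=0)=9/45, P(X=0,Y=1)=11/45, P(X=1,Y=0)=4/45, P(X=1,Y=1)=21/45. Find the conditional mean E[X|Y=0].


P(Y=0) = 13/45
E[X|Y=0] = (0*9 + 1*4)/13 = 4/13

4/13


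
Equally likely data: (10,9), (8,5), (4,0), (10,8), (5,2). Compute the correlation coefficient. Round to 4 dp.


Cov(X,Y) = 8.4800, Var(X) = 6.2400, Var(Y) = 11.7600
rho = Cov/(sqrt(VarX)*sqrt(VarY)) = 0.9899

0.9899


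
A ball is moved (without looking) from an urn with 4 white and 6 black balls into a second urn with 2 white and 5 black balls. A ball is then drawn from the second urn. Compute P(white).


P(transfer white) = 4/10 = 2/5; P(transfer black) = 3/5
If white transferred: Urn II has 3 white of 8, so P(white|white moved) = 3/8
If black transferred: Urn II has 2 white of 8, so P(white|black moved) = 1/4
By total probability: P(white) = 2/5*3/8 + 3/5*1/4 = 3/10

3/10


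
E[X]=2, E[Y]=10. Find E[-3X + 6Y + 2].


E[-3X + 6Y + 2] = -3*E[X] + 6*E[Y] + 2
= (-3)*(2) + (6)*(10) + (2)
= -6 + 60 + 2 = 56

56


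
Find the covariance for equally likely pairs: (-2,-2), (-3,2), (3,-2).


E[X]=-2/3, E[Y]=-2/3, E[XY]=-8/3
Cov(X,Y) = E[XY] - E[X]E[Y] = -8/3 + 2/3*-2/3 = -28/9

-28/9


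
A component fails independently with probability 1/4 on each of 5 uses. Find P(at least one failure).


P(at least one) = 1 - P(none)
P(none) = (1 - 1/4)^5 = (3/4)^5 = 243/1024
P(at least one) = 1 - 243/1024 = 781/1024

781/1024


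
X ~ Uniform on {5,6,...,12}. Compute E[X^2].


E[X^2] = (1/8) * sum(x^2 for x=5..12)
= 620/8 = 155/2

155/2


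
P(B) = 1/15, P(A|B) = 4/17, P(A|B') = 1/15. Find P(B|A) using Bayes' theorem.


P(A) = P(A|B)P(B) + P(A|B')P(B') = 4/17*1/15 + 1/15*14/15 = 298/3825
P(B|A) = P(A|B)P(B)/P(A) = (4/255)/(298/3825) = 30/149

30/149


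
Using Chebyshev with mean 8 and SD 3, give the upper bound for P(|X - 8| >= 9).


k = 9/3 = 3
Chebyshev: P(|X-mu| >= k*sigma) <= 1/k^2 = 1/3^2 = 1/9

1/9


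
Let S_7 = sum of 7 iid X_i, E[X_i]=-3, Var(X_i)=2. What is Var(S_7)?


By independence, Var(S_n) = n*Var(X_1) = 7*2 = 14

14


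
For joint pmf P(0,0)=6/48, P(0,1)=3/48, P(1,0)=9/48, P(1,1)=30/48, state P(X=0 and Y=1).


Read from table: P(X=0, Y=1) = 3/48 = 1/16

1/16


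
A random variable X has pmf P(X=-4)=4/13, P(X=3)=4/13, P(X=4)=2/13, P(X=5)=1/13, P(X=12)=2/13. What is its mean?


E[X] = sum(x * P(x))
= -4*4/13 + 3*4/13 + 4*2/13 + 5*1/13 + 12*2/13
= 33/13

33/13


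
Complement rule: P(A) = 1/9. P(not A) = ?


P(A') = 1 - P(A) = 1 - 1/9 = 8/9

8/9


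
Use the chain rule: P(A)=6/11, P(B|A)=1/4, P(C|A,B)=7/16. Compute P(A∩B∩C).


P(A∩B∩C) = P(A) * P(B|A) * P(C|A∩B)
= 6/11 * 1/4 * 7/16
= 3/22 * 7/16 = 21/352

21/352


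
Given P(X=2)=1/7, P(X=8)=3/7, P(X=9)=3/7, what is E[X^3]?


E[X^3] = sum(g(x)*P(x))
= 8*1/7 + 512*3/7 + 729*3/7
= 533

533


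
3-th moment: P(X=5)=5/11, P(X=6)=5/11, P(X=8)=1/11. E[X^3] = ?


E[X^3] = sum(x^3 * P(x))
= 125*5/11 + 216*5/11 + 512*1/11
= 2217/11

2217/11


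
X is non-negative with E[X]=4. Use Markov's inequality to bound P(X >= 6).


Markov: P(X >= a) <= E[X]/a
P(X >= 6) <= 4/6 = 2/3

2/3


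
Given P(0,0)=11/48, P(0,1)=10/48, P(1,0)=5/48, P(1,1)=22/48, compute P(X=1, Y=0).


Read from table: P(X=1, Y=0) = 5/48

5/48


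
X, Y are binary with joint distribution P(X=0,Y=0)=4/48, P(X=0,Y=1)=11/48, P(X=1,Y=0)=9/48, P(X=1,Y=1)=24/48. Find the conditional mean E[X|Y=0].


P(Y=0) = 13/48
E[X|Y=0] = (0*4 + 1*9)/13 = 9/13

9/13


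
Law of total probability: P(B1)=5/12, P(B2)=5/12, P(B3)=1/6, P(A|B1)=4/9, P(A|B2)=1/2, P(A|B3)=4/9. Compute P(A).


P(A) = P(A|B1)P(B1) + P(A|B2)P(B2) + P(A|B3)P(B3)
= 4/9*5/12 + 1/2*5/12 + 4/9*1/6
= 5/27 + 5/24 + 2/27 = 101/216

101/216


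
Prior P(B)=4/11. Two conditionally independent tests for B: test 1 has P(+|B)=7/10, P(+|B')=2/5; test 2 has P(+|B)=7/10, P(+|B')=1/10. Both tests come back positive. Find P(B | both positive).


After test 1: P(+) = 7/10*4/11 + 2/5*7/11 = 28/55
P(B|+) = (14/55)/(28/55) = 1/2
After test 2 (use post1 as new prior): P(+) = 7/10*1/2 + 1/10*1/2 = 2/5
P(B|+,+) = (7/20)/(2/5) = 7/8

7/8


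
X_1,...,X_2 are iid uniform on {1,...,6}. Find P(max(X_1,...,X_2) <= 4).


P(max <= 4) = P(all X_i <= 4) = (P(X_1 <= 4))^2
= (4/6)^2 = (2/3)^2 = 4/9

4/9


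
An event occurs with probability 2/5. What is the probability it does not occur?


P(A') = 1 - P(A) = 1 - 2/5 = 3/5

3/5


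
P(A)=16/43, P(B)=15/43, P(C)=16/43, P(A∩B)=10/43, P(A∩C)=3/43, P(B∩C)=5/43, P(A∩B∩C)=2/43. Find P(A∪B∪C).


P(A∪B∪C) = P(A)+P(B)+P(C) - P(AB)-P(AC)-P(BC) + P(ABC)
= 16/43+15/43+16/43 - 10/43-3/43-5/43 + 2/43
= 31/43

31/43


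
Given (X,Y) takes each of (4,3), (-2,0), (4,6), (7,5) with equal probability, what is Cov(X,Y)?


E[X]=13/4, E[Y]=7/2, E[XY]=71/4
Cov(X,Y) = E[XY] - E[X]E[Y] = 71/4 - 13/4*7/2 = 51/8

51/8


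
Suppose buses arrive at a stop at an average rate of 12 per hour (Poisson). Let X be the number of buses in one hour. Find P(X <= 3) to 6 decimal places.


P(X<=3) = e^(-12)*12^0/0! + e^(-12)*12^1/1! + e^(-12)*12^2/2! + e^(-12)*12^3/3!
≈ 0.0000061442 + 0.0000737305 + 0.0004423833 + 0.0017695332
= 0.0022917912
≈ 0.002292

0.002292


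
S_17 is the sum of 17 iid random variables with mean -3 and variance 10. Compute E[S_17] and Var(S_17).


E[S_n] = n*mu = 17*-3 = -51
Var(S_n) = n*sigma^2 = 17*10 = 170

E[S_17]=-51, Var(S_17)=170


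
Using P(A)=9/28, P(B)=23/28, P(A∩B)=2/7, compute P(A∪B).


P(A∪B) = P(A) + P(B) - P(A∩B)
= 9/28 + 23/28 - 2/7 = 6/7

6/7


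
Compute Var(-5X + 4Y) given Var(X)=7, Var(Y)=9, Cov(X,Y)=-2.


Var(-5X + 4Y) = (-5)^2*Var(X) + 4^2*Var(Y) + 2*(-5)*4*Cov(X,Y)
= 25*7 + 16*9 - 40*(-2)
= 175 + 144 + 80 = 399

399


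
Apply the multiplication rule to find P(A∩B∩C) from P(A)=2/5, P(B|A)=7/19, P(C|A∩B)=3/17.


P(A∩B∩C) = P(A) * P(B|A) * P(C|A∩B)
= 2/5 * 7/19 * 3/17
= 14/95 * 3/17 = 42/1615

42/1615


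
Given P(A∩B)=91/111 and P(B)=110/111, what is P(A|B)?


P(A|B) = P(A∩B)/P(B) = (91/111)/(110/111) = 91/110

91/110


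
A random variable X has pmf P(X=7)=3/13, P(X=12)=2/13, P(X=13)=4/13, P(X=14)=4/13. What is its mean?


E[X] = sum(x * P(x))
= 7*3/13 + 12*2/13 + 13*4/13 + 14*4/13
= 153/13

153/13


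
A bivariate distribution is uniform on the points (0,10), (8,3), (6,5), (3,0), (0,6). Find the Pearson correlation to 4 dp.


Cov(X,Y) = -5.5200, Var(X) = 10.2400, Var(Y) = 10.9600
rho = Cov/(sqrt(VarX)*sqrt(VarY)) = -0.5211

-0.5211


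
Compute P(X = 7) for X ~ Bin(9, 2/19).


P(X=7) = C(9,7) * p^7 * (1-p)^2
= 36 * 128/893871739 * 289/361
= 1331712/322687697779

1331712/322687697779


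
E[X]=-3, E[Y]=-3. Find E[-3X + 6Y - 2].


E[-3X + 6Y - 2] = -3*E[X] + 6*E[Y] - 2
= (-3)*(-3) + (6)*(-3) + (-2)
= 9 - 18 - 2 = -11

-11


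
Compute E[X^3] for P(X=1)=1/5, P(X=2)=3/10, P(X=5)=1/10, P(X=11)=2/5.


E[X^3] = sum(g(x)*P(x))
= 1*1/5 + 8*3/10 + 125*1/10 + 1331*2/5
= 1095/2

1095/2


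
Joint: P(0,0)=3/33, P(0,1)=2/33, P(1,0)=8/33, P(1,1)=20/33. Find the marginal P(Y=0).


P(Y=0) = P(0,0)+P(1,0) = 3/33 + 8/33 = 11/33 = 1/3

1/3


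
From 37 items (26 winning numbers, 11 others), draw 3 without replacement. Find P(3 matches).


P(X=3) = C(26,3)*C(11,0) / C(37,3)
= 2600*1 / 7770
= 2600/7770 = 260/777

260/777


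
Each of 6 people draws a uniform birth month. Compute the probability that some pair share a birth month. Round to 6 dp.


P(all different) = prod((12-i)/12 for i=0..5) = 0.222801
P(at least one match) = 1 - 0.222801 = 0.777199

0.777199


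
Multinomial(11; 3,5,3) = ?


11! = 39916800
Denominator: 3!=6 * 5!=120 * 3!=6
Coefficient = 39916800 / 4320 = 9240

9240


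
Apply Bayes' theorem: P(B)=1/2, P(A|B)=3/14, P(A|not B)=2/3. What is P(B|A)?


P(A) = P(A|B)P(B) + P(A|B')P(B') = 3/14*1/2 + 2/3*1/2 = 37/84
P(B|A) = P(A|B)P(B)/P(A) = (3/28)/(37/84) = 9/37

9/37


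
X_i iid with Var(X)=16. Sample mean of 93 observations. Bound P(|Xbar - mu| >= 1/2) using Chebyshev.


Var(Xbar) = Var(X)/n = 16/93
Chebyshev: P(|Xbar-mu| >= 1/2) <= Var(Xbar)/(1/2)^2 = (16/93)/(1/4) = 64/93

64/93


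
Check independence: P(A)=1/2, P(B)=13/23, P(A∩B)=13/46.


P(A)*P(B) = 1/2*13/23 = 13/46
P(A∩B) = 13/46, which equals P(A)P(B), so independent

Yes, A and B are independent


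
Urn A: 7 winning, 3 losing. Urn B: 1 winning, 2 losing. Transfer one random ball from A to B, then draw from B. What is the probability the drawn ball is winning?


P(transfer winning) = 7/10; P(transfer losing) = 3/10
If winning transferred: Urn II has 2 winning of 4, so P(winning|winning moved) = 1/2
If losing transferred: Urn II has 1 winning of 4, so P(winning|losing moved) = 1/4
By total probability: P(winning) = 7/10*1/2 + 3/10*1/4 = 17/40

17/40


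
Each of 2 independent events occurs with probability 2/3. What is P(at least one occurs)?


P(at least one) = 1 - P(none)
P(none) = (1 - 2/3)^2 = (1/3)^2 = 1/9
P(at least one) = 1 - 1/9 = 8/9

8/9


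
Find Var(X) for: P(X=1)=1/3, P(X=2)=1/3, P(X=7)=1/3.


E[X] = 10/3, E[X^2] = 18
Var(X) = E[X^2] - (E[X])^2 = 18 - (10/3)^2 = 62/9

62/9


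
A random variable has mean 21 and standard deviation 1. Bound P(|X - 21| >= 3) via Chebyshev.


k = 3/1 = 3
Chebyshev: P(|X-mu| >= k*sigma) <= 1/k^2 = 1/3^2 = 1/9

1/9


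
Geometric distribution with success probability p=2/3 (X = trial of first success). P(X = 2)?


P(X=2) = (1-p)^1 * p = (1/3)^1 * 2/3
= 1/3 * 2/3 = 2/9

2/9


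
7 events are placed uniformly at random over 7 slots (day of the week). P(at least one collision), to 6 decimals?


P(all different) = prod((7-i)/7 for i=0..6) = 0.006120
P(at least one match) = 1 - 0.006120 = 0.993880

0.993880


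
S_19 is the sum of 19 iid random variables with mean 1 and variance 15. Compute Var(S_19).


By independence, Var(S_n) = n*Var(X_1) = 19*15 = 285

285


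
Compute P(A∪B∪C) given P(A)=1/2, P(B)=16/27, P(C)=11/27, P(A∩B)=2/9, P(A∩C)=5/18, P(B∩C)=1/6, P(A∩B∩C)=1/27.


P(A∪B∪C) = P(A)+P(B)+P(C) - P(AB)-P(AC)-P(BC) + P(ABC)
= 1/2+16/27+11/27 - 2/9-5/18-1/6 + 1/27
= 47/54

47/54


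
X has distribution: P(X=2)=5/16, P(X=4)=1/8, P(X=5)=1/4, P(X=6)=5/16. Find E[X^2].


E[X^2] = sum(g(x)*P(x))
= 4*5/16 + 16*1/8 + 25*1/4 + 36*5/16
= 83/4

83/4


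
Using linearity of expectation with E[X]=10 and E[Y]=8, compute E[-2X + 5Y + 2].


E[-2X + 5Y + 2] = -2*E[X] + 5*E[Y] + 2
= (-2)*(10) + (5)*(8) + (2)
= -20 + 40 + 2 = 22

22


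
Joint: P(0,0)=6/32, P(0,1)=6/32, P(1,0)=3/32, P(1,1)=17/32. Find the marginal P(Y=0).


P(Y=0) = P(0,0)+P(1,0) = 6/32 + 3/32 = 9/32

9/32


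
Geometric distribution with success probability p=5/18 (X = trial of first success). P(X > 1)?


P(X > 1) = P(first 1 trials all fail) = (1-p)^1 = (13/18)^1 = 13/18

13/18


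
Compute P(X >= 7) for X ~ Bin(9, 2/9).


P(X>=7) = P(X=7) + P(X=8) + P(X=9)
= 25088/43046721 + 1792/43046721 + 512/387420489
= 242432/387420489

242432/387420489


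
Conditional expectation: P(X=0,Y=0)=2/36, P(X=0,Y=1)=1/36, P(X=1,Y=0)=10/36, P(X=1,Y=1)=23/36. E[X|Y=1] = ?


P(Y=1) = 24/36
E[X|Y=1] = (0*1 + 1*23)/24 = 23/24

23/24


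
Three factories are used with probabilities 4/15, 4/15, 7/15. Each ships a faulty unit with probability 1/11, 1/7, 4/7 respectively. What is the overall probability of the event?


P(A) = P(A|B1)P(B1) + P(A|B2)P(B2) + P(A|B3)P(B3)
= 1/11*4/15 + 1/7*4/15 + 4/7*7/15
= 4/165 + 4/105 + 4/15 = 76/231

76/231


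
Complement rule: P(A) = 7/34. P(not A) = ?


P(A') = 1 - P(A) = 1 - 7/34 = 27/34

27/34


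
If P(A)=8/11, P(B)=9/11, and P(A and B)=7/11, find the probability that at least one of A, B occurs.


P(A∪B) = P(A) + P(B) - P(A∩B)
= 8/11 + 9/11 - 7/11 = 10/11

10/11


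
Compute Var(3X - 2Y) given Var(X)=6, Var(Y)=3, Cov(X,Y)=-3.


Var(3X - 2Y) = 3^2*Var(X) + (-2)^2*Var(Y) + 2*3*(-2)*Cov(X,Y)
= 9*6 + 4*3 - 12*(-3)
= 54 + 12 + 36 = 102

102


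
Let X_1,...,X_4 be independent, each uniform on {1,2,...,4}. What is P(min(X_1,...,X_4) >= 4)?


P(min >= 4) = P(all X_i >= 4) = (P(X_1 >= 4))^4
= (1/4)^4 = 1/256

1/256


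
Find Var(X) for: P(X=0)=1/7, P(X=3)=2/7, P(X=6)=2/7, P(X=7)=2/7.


E[X] = 32/7, E[X^2] = 188/7
Var(X) = E[X^2] - (E[X])^2 = 188/7 - (32/7)^2 = 292/49

292/49


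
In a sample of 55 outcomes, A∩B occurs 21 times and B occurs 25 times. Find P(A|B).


P(A|B) = P(A∩B)/P(B) = (21/55)/(25/55) = 21/25

21/25


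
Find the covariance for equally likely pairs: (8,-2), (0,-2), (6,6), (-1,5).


E[X]=13/4, E[Y]=7/4, E[XY]=15/4
Cov(X,Y) = E[XY] - E[X]E[Y] = 15/4 - 13/4*7/4 = -31/16

-31/16


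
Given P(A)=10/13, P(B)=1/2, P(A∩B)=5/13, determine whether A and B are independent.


P(A)*P(B) = 10/13*1/2 = 5/13
P(A∩B) = 5/13, which equals P(A)P(B), so independent

Yes, A and B are independent


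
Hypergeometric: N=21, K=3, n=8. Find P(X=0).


P(X=0) = C(3,0)*C(18,8) / C(21,8)
= 1*43758 / 203490
= 43758/203490 = 143/665

143/665


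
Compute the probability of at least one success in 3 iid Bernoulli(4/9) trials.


P(at least one) = 1 - P(none)
P(none) = (1 - 4/9)^3 = (5/9)^3 = 125/729
P(at least one) = 1 - 125/729 = 604/729

604/729


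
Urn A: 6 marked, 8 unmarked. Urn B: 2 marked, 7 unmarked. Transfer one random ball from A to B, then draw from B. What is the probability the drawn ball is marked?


P(transfer marked) = 6/14 = 3/7; P(transfer unmarked) = 4/7
If marked transferred: Urn II has 3 marked of 10, so P(marked|marked moved) = 3/10
If unmarked transferred: Urn II has 2 marked of 10, so P(marked|unmarked moved) = 1/5
By total probability: P(marked) = 3/7*3/10 + 4/7*1/5 = 17/70

17/70


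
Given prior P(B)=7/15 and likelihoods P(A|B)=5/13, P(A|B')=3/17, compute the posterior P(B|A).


P(A) = P(A|B)P(B) + P(A|B')P(B') = 5/13*7/15 + 3/17*8/15 = 907/3315
P(B|A) = P(A|B)P(B)/P(A) = (7/39)/(907/3315) = 595/907

595/907


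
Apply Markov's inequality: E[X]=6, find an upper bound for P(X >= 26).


Markov: P(X >= a) <= E[X]/a
P(X >= 26) <= 6/26 = 3/13

3/13


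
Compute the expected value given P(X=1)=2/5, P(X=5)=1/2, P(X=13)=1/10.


E[X] = sum(x * P(x))
= 1*2/5 + 5*1/2 + 13*1/10
= 21/5

21/5


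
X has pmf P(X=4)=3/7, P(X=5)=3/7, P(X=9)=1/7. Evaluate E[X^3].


E[X^3] = sum(x^3 * P(x))
= 64*3/7 + 125*3/7 + 729*1/7
= 1296/7

1296/7


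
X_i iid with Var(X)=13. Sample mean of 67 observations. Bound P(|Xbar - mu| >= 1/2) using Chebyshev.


Var(Xbar) = Var(X)/n = 13/67
Chebyshev: P(|Xbar-mu| >= 1/2) <= Var(Xbar)/(1/2)^2 = (13/67)/(1/4) = 52/67

52/67


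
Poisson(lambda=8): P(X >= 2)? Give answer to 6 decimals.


P(X>=2) = 1 - P(X<=1) = 1 - (e^(-8)*8^0/0! + e^(-8)*8^1/1!)
≈ 1 - (0.0003354626 + 0.0026837010)
= 1 - 0.0030191636 = 0.9969808364
≈ 0.996981

0.996981


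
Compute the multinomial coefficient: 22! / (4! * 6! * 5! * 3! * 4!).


22! = 1124000727777607680000
Denominator: 4!=24 * 6!=720 * 5!=120 * 3!=6 * 4!=24
Coefficient = 1124000727777607680000 / 298598400 = 3764255695200

3764255695200


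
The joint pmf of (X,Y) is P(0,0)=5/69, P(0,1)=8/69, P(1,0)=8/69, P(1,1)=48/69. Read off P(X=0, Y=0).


Read from table: P(X=0, Y=0) = 5/69

5/69


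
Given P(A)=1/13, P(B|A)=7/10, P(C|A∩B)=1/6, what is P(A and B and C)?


P(A∩B∩C) = P(A) * P(B|A) * P(C|A∩B)
= 1/13 * 7/10 * 1/6
= 7/130 * 1/6 = 7/780

7/780


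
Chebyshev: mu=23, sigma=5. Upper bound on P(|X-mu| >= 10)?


k = 10/5 = 2
Chebyshev: P(|X-mu| >= k*sigma) <= 1/k^2 = 1/2^2 = 1/4

1/4


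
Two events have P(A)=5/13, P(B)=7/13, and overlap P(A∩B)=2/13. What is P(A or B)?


P(A∪B) = P(A) + P(B) - P(A∩B)
= 5/13 + 7/13 - 2/13 = 10/13

10/13


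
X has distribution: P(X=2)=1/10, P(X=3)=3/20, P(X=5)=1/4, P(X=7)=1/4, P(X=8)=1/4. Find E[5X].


E[5X] = sum(g(x)*P(x))
= 10*1/10 + 15*3/20 + 25*1/4 + 35*1/4 + 40*1/4
= 113/4

113/4


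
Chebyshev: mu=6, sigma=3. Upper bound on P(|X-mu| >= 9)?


k = 9/3 = 3
Chebyshev: P(|X-mu| >= k*sigma) <= 1/k^2 = 1/3^2 = 1/9

1/9


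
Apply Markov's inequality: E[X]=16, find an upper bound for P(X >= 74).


Markov: P(X >= a) <= E[X]/a
P(X >= 74) <= 16/74 = 8/37

8/37


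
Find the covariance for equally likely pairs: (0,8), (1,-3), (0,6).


E[X]=1/3, E[Y]=11/3, E[XY]=-1
Cov(X,Y) = E[XY] - E[X]E[Y] = -1 - 1/3*11/3 = -20/9

-20/9


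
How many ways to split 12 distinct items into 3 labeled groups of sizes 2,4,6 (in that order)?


12! = 479001600
Denominator: 2!=2 * 4!=24 * 6!=720
Coefficient = 479001600 / 34560 = 13860

13860


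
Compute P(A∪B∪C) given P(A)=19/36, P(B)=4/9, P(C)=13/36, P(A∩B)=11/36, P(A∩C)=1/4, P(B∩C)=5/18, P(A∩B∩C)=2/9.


P(A∪B∪C) = P(A)+P(B)+P(C) - P(AB)-P(AC)-P(BC) + P(ABC)
= 19/36+4/9+13/36 - 11/36-1/4-5/18 + 2/9
= 13/18

13/18


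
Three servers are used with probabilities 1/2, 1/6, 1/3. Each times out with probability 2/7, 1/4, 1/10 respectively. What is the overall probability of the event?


P(A) = P(A|B1)P(B1) + P(A|B2)P(B2) + P(A|B3)P(B3)
= 2/7*1/2 + 1/4*1/6 + 1/10*1/3
= 1/7 + 1/24 + 1/30 = 61/280

61/280


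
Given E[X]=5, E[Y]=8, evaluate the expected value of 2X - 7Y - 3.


E[2X - 7Y - 3] = 2*E[X] - 7*E[Y] - 3
= (2)*(5) + (-7)*(8) + (-3)
= 10 - 56 - 3 = -49

-49


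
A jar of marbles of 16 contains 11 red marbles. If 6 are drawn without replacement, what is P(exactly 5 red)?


P(X=5) = C(11,5)*C(5,1) / C(16,6)
= 462*5 / 8008
= 2310/8008 = 15/52

15/52


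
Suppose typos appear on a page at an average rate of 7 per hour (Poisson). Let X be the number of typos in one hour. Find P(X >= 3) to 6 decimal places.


P(X>=3) = 1 - P(X<=2) = 1 - (e^(-7)*7^0/0! + e^(-7)*7^1/1! + e^(-7)*7^2/2!)
≈ 1 - (0.0009118820 + 0.0063831738 + 0.0223411082)
= 1 - 0.0296361640 = 0.9703638360
≈ 0.970364

0.970364


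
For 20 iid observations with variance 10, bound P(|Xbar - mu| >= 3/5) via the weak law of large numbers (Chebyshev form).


Var(Xbar) = Var(X)/n = 10/20
Chebyshev: P(|Xbar-mu| >= 3/5) <= Var(Xbar)/(3/5)^2 = (1/2)/(9/25) = 25/18
Bound exceeds 1, so trivial bound: 1

1


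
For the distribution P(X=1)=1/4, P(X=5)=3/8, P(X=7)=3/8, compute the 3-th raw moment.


E[X^3] = sum(x^3 * P(x))
= 1*1/4 + 125*3/8 + 343*3/8
= 703/4

703/4


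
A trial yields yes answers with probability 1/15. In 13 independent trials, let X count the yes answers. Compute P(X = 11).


P(X=11) = C(13,11) * p^11 * (1-p)^2
= 78 * 1/8649755859375 * 196/225
= 5096/648731689453125

5096/648731689453125


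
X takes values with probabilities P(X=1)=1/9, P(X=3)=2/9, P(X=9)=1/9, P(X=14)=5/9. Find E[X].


E[X] = sum(x * P(x))
= 1*1/9 + 3*2/9 + 9*1/9 + 14*5/9
= 86/9

86/9


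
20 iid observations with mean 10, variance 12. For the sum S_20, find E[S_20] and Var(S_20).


E[S_n] = n*mu = 20*10 = 200
Var(S_n) = n*sigma^2 = 20*12 = 240

E[S_20]=200, Var(S_20)=240


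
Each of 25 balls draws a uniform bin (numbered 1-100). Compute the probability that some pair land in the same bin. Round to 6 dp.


P(all different) = prod((100-i)/100 for i=0..24) = 0.037618
P(at least one match) = 1 - 0.037618 = 0.962382

0.962382


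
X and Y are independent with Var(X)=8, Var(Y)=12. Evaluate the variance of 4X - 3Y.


Independence => Cov(X,Y)=0
Var(4X - 3Y) = 4^2*Var(X) + (-3)^2*Var(Y)
= 16*8 + 9*12 = 236

236


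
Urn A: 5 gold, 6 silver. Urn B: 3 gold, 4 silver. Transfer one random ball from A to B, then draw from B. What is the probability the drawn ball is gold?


P(transfer gold) = 5/11; P(transfer silver) = 6/11
If gold transferred: Urn II has 4 gold of 8, so P(gold|gold moved) = 1/2
If silver transferred: Urn II has 3 gold of 8, so P(gold|silver moved) = 3/8
By total probability: P(gold) = 5/11*1/2 + 6/11*3/8 = 19/44

19/44


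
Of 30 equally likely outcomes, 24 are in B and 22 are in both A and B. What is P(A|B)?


P(A|B) = P(A∩B)/P(B) = (22/30)/(24/30) = 22/24 = 11/12

11/12


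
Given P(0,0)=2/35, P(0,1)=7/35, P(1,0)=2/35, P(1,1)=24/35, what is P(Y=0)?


P(Y=0) = P(0,0)+P(1,0) = 2/35 + 2/35 = 4/35

4/35


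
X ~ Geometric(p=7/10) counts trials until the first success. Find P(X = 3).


P(X=3) = (1-p)^2 * p = (3/10)^2 * 7/10
= 9/100 * 7/10 = 63/1000

63/1000


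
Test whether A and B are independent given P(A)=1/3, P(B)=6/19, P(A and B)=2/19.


P(A)*P(B) = 1/3*6/19 = 2/19
P(A∩B) = 2/19, which equals P(A)P(B), so independent

Yes, A and B are independent


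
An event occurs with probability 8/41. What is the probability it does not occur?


P(A') = 1 - P(A) = 1 - 8/41 = 33/41

33/41


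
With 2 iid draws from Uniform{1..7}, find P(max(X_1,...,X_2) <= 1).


P(max <= 1) = P(all X_i <= 1) = (P(X_1 <= 1))^2
= (1/7)^2 = 1/49

1/49


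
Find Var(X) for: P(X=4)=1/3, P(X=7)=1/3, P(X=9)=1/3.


E[X] = 20/3, E[X^2] = 146/3
Var(X) = E[X^2] - (E[X])^2 = 146/3 - (20/3)^2 = 38/9

38/9


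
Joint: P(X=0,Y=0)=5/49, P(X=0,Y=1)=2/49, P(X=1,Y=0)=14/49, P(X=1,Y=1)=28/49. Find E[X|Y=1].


P(Y=1) = 30/49
E[X|Y=1] = (0*2 + 1*28)/30 = 28/30 = 14/15

14/15


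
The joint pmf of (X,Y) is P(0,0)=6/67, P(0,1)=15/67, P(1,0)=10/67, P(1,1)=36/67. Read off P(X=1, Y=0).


Read from table: P(X=1, Y=0) = 10/67

10/67


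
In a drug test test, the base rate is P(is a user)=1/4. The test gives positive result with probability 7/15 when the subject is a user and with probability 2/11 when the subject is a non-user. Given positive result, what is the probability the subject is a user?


P(A) = P(A|B)P(B) + P(A|B')P(B') = 7/15*1/4 + 2/11*3/4 = 167/660
P(B|A) = P(A|B)P(B)/P(A) = (7/60)/(167/660) = 77/167

77/167


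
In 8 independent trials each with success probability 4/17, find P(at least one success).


P(at least one) = 1 - P(none)
P(none) = (1 - 4/17)^8 = (13/17)^8 = 815730721/6975757441
P(at least one) = 1 - 815730721/6975757441 = 6160026720/6975757441

6160026720/6975757441


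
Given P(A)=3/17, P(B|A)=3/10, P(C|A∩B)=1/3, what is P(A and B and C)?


P(A∩B∩C) = P(A) * P(B|A) * P(C|A∩B)
= 3/17 * 3/10 * 1/3
= 9/170 * 1/3 = 3/170

3/170


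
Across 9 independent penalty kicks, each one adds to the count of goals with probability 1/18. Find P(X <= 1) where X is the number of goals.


P(X<=1) = P(X=0) + P(X=1)
= 118587876497/198359290368 + 6975757441/22039921152
= 90684846733/99179645184

90684846733/99179645184


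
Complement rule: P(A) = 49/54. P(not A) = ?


P(A') = 1 - P(A) = 1 - 49/54 = 5/54

5/54


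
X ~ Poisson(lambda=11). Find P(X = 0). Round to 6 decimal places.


P(X=0) = e^(-11) * 11^0 / 0!
≈ 0.00001670170079 * 1 / 1
≈ 0.000017

0.000017


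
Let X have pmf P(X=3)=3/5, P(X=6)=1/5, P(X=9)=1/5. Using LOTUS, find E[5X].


E[5X] = sum(g(x)*P(x))
= 15*3/5 + 30*1/5 + 45*1/5
= 24

24


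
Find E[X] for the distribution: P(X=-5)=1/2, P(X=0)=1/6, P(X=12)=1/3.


E[X] = sum(x * P(x))
= -5*1/2 + 0*1/6 + 12*1/3
= 3/2

3/2


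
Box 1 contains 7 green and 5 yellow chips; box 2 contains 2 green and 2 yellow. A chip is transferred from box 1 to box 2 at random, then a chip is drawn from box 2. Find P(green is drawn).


P(transfer green) = 7/12; P(transfer yellow) = 5/12
If green transferred: Urn II has 3 green of 5, so P(green|green moved) = 3/5
If yellow transferred: Urn II has 2 green of 5, so P(green|yellow moved) = 2/5
By total probability: P(green) = 7/12*3/5 + 5/12*2/5 = 31/60

31/60


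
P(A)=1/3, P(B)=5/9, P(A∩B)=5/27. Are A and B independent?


P(A)*P(B) = 1/3*5/9 = 5/27
P(A∩B) = 5/27, which equals P(A)P(B), so independent

Yes, A and B are independent


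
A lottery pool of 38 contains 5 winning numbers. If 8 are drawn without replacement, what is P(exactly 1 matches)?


P(X=1) = C(5,1)*C(33,7) / C(38,8)
= 5*4272048 / 48903492
= 21360240/48903492 = 5220/11951

5220/11951


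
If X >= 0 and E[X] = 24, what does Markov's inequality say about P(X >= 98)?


Markov: P(X >= a) <= E[X]/a
P(X >= 98) <= 24/98 = 12/49

12/49


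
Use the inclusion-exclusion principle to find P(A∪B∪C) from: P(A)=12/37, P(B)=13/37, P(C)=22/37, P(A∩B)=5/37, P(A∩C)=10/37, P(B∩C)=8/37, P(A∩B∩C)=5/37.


P(A∪B∪C) = P(A)+P(B)+P(C) - P(AB)-P(AC)-P(BC) + P(ABC)
= 12/37+13/37+22/37 - 5/37-10/37-8/37 + 5/37
= 29/37

29/37


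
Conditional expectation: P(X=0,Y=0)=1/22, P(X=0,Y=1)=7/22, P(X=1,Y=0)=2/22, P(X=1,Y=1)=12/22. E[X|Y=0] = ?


P(Y=0) = 3/22
E[X|Y=0] = (0*1 + 1*2)/3 = 2/3

2/3


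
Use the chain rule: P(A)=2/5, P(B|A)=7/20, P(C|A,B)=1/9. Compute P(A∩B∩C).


P(A∩B∩C) = P(A) * P(B|A) * P(C|A∩B)
= 2/5 * 7/20 * 1/9
= 7/50 * 1/9 = 7/450

7/450


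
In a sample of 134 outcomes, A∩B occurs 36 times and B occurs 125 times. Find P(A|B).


P(A|B) = P(A∩B)/P(B) = (36/134)/(125/134) = 36/125

36/125


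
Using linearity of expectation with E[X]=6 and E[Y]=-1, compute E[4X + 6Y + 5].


E[4X + 6Y + 5] = 4*E[X] + 6*E[Y] + 5
= (4)*(6) + (6)*(-1) + (5)
= 24 - 6 + 5 = 23

23


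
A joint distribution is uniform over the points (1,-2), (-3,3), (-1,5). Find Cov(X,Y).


E[X]=-1, E[Y]=2, E[XY]=-16/3
Cov(X,Y) = E[XY] - E[X]E[Y] = -16/3 + 1*2 = -10/3

-10/3


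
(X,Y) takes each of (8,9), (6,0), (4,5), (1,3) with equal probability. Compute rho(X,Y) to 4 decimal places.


Cov(X,Y) = 3.5625, Var(X) = 6.6875, Var(Y) = 10.6875
rho = Cov/(sqrt(VarX)*sqrt(VarY)) = 0.4214

0.4214


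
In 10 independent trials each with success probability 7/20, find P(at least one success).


P(at least one) = 1 - P(none)
P(none) = (1 - 7/20)^10 = (13/20)^10 = 137858491849/10240000000000
P(at least one) = 1 - 137858491849/10240000000000 = 10102141508151/10240000000000

10102141508151/10240000000000


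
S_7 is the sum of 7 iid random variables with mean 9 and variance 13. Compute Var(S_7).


By independence, Var(S_n) = n*Var(X_1) = 7*13 = 91

91


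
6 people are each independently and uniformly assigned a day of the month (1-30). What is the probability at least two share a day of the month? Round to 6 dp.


P(all different) = prod((30-i)/30 for i=0..5) = 0.586444
P(at least one match) = 1 - 0.586444 = 0.413556

0.413556


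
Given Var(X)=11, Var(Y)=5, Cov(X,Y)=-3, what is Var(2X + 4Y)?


Var(2X + 4Y) = 2^2*Var(X) + 4^2*Var(Y) + 2*2*4*Cov(X,Y)
= 4*11 + 16*5 + 16*(-3)
= 44 + 80 - 48 = 76

76


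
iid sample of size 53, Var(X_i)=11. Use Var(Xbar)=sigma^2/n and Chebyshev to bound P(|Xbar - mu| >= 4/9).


Var(Xbar) = Var(X)/n = 11/53
Chebyshev: P(|Xbar-mu| >= 4/9) <= Var(Xbar)/(4/9)^2 = (11/53)/(16/81) = 891/848
Bound exceeds 1, so trivial bound: 1

1


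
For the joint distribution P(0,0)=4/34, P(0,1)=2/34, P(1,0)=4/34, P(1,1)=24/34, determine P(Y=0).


P(Y=0) = P(0,0)+P(1,0) = 4/34 + 4/34 = 8/34 = 4/17

4/17


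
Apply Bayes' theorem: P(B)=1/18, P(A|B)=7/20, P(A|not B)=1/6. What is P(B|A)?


P(A) = P(A|B)P(B) + P(A|B')P(B') = 7/20*1/18 + 1/6*17/18 = 191/1080
P(B|A) = P(A|B)P(B)/P(A) = (7/360)/(191/1080) = 21/191

21/191


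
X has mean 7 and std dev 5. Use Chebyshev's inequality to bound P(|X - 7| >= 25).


k = 25/5 = 5
Chebyshev: P(|X-mu| >= k*sigma) <= 1/k^2 = 1/5^2 = 1/25

1/25


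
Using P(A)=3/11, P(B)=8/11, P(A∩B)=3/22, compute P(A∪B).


P(A∪B) = P(A) + P(B) - P(A∩B)
= 3/11 + 8/11 - 3/22 = 19/22

19/22


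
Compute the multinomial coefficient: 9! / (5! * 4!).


9! = 362880
Denominator: 5!=120 * 4!=24
Coefficient = 362880 / 2880 = 126

126


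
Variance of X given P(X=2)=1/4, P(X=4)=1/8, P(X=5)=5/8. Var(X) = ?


E[X] = 33/8, E[X^2] = 149/8
Var(X) = E[X^2] - (E[X])^2 = 149/8 - (33/8)^2 = 103/64

103/64


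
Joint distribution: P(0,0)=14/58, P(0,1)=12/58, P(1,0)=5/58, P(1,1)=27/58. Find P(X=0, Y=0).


Read from table: P(X=0, Y=0) = 14/58 = 7/29

7/29


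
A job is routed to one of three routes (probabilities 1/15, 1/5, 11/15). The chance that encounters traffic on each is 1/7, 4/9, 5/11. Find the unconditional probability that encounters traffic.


P(A) = P(A|B1)P(B1) + P(A|B2)P(B2) + P(A|B3)P(B3)
= 1/7*1/15 + 4/9*1/5 + 5/11*11/15
= 1/105 + 4/45 + 1/3 = 136/315

136/315


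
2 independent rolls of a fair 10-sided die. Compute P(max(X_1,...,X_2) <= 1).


P(max <= 1) = P(all X_i <= 1) = (P(X_1 <= 1))^2
= (1/10)^2 = 1/100

1/100


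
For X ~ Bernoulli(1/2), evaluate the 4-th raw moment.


For Bernoulli: X in {0,1}
E[X^4] = 0^4*(1-1/2) + 1^4*1/2 = 1/2

1/2


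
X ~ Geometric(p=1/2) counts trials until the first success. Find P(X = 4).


P(X=4) = (1-p)^3 * p = (1/2)^3 * 1/2
= 1/8 * 1/2 = 1/16

1/16


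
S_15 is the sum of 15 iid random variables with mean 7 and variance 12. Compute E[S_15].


E[S_n] = n*E[X_1] = 15*7 = 105

105


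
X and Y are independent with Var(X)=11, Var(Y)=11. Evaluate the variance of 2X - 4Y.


Independence => Cov(X,Y)=0
Var(2X - 4Y) = 2^2*Var(X) + (-4)^2*Var(Y)
= 4*11 + 16*11 = 220

220


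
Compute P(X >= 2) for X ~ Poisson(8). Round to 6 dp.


P(X>=2) = 1 - P(X<=1) = 1 - (e^(-8)*8^0/0! + e^(-8)*8^1/1!)
≈ 1 - (0.0003354626 + 0.0026837010)
= 1 - 0.0030191636 = 0.9969808364
≈ 0.996981

0.996981


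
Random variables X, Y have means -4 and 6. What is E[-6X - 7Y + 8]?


E[-6X - 7Y + 8] = -6*E[X] - 7*E[Y] + 8
= (-6)*(-4) + (-7)*(6) + (8)
= 24 - 42 + 8 = -10

-10


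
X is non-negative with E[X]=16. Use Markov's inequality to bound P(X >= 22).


Markov: P(X >= a) <= E[X]/a
P(X >= 22) <= 16/22 = 8/11

8/11


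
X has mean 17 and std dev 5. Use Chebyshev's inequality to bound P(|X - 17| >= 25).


k = 25/5 = 5
Chebyshev: P(|X-mu| >= k*sigma) <= 1/k^2 = 1/5^2 = 1/25

1/25


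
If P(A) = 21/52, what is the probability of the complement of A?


P(A') = 1 - P(A) = 1 - 21/52 = 31/52

31/52


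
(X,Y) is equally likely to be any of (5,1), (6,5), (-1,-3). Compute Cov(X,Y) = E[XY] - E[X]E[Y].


E[X]=10/3, E[Y]=1, E[XY]=38/3
Cov(X,Y) = E[XY] - E[X]E[Y] = 38/3 - 10/3*1 = 28/3

28/3


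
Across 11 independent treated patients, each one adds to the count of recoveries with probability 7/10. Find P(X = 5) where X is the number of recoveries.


P(X=5) = C(11,5) * p^5 * (1-p)^6
= 462 * 16807/100000 * 729/1000000
= 2830281993/50000000000

2830281993/50000000000


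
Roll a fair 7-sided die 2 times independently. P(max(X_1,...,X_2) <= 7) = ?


P(max <= 7) = P(all X_i <= 7) = (P(X_1 <= 7))^2
= (7/7)^2 = 1^2 = 1

1


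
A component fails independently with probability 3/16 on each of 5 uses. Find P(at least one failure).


P(at least one) = 1 - P(none)
P(none) = (1 - 3/16)^5 = (13/16)^5 = 371293/1048576
P(at least one) = 1 - 371293/1048576 = 677283/1048576

677283/1048576


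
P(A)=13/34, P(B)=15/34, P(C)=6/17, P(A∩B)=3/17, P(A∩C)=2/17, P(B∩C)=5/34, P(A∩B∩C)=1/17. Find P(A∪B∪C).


P(A∪B∪C) = P(A)+P(B)+P(C) - P(AB)-P(AC)-P(BC) + P(ABC)
= 13/34+15/34+6/17 - 3/17-2/17-5/34 + 1/17
= 27/34

27/34


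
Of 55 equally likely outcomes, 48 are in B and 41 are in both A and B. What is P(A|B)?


P(A|B) = P(A∩B)/P(B) = (41/55)/(48/55) = 41/48

41/48


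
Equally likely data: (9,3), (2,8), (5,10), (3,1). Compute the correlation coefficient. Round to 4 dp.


Cov(X,Y) = -2.1250, Var(X) = 7.1875, Var(Y) = 13.2500
rho = Cov/(sqrt(VarX)*sqrt(VarY)) = -0.2178

-0.2178


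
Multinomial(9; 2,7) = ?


9! = 362880
Denominator: 2!=2 * 7!=5040
Coefficient = 362880 / 10080 = 36

36


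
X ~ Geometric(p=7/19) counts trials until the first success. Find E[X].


For geometric (trials until first success), E[X] = 1/p = 1/(7/19) = 19/7

19/7


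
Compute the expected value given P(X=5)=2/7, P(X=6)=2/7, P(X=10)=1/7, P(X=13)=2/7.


E[X] = sum(x * P(x))
= 5*2/7 + 6*2/7 + 10*1/7 + 13*2/7
= 58/7

58/7


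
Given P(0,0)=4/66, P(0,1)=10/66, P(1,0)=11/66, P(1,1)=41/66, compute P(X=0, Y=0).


Read from table: P(X=0, Y=0) = 4/66 = 2/33

2/33


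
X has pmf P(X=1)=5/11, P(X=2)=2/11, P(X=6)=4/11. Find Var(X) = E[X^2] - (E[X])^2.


E[X] = 3, E[X^2] = 157/11
Var(X) = E[X^2] - (E[X])^2 = 157/11 - (3)^2 = 58/11

58/11


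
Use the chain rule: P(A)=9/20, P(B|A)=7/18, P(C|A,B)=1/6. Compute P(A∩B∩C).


P(A∩B∩C) = P(A) * P(B|A) * P(C|A∩B)
= 9/20 * 7/18 * 1/6
= 7/40 * 1/6 = 7/240

7/240


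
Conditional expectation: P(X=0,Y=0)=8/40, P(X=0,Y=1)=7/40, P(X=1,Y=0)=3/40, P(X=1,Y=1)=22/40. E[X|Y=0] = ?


P(Y=0) = 11/40
E[X|Y=0] = (0*8 + 1*3)/11 = 3/11

3/11


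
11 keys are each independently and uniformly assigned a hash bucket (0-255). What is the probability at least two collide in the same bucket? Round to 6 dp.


P(all different) = prod((256-i)/256 for i=0..10) = 0.804252
P(at least one match) = 1 - 0.804252 = 0.195748

0.195748


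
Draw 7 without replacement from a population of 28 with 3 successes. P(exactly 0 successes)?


P(X=0) = C(3,0)*C(25,7) / C(28,7)
= 1*480700 / 1184040
= 480700/1184040 = 95/234

95/234


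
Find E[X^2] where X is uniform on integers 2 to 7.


E[X^2] = (1/6) * sum(x^2 for x=2..7)
= 139/6

139/6


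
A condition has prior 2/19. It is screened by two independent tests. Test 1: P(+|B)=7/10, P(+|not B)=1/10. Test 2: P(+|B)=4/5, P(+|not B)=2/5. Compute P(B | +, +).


After test 1: P(+) = 7/10*2/19 + 1/10*17/19 = 31/190
P(B|+) = (7/95)/(31/190) = 14/31
After test 2 (use post1 as new prior): P(+) = 4/5*14/31 + 2/5*17/31 = 18/31
P(B|+,+) = (56/155)/(18/31) = 28/45

28/45


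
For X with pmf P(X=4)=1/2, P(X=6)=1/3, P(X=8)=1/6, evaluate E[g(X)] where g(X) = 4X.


E[4X] = sum(g(x)*P(x))
= 16*1/2 + 24*1/3 + 32*1/6
= 64/3

64/3


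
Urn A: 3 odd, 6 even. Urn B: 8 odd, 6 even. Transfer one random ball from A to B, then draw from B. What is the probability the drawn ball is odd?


P(transfer odd) = 3/9 = 1/3; P(transfer even) = 2/3
If odd transferred: Urn II has 9 odd of 15, so P(odd|odd moved) = 3/5
If even transferred: Urn II has 8 odd of 15, so P(odd|even moved) = 8/15
By total probability: P(odd) = 1/3*3/5 + 2/3*8/15 = 5/9

5/9


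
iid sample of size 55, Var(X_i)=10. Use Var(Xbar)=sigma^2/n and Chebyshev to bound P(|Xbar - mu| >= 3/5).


Var(Xbar) = Var(X)/n = 10/55
Chebyshev: P(|Xbar-mu| >= 3/5) <= Var(Xbar)/(3/5)^2 = (2/11)/(9/25) = 50/99

50/99


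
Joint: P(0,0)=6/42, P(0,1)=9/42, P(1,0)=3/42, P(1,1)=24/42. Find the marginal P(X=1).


P(X=1) = P(1,0)+P(1,1) = 3/42 + 24/42 = 27/42 = 9/14

9/14


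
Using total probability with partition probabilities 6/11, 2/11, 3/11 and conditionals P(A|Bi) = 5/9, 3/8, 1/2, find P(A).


P(A) = P(A|B1)P(B1) + P(A|B2)P(B2) + P(A|B3)P(B3)
= 5/9*6/11 + 3/8*2/11 + 1/2*3/11
= 10/33 + 3/44 + 3/22 = 67/132

67/132


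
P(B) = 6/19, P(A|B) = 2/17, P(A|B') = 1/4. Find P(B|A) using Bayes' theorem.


P(A) = P(A|B)P(B) + P(A|B')P(B') = 2/17*6/19 + 1/4*13/19 = 269/1292
P(B|A) = P(A|B)P(B)/P(A) = (12/323)/(269/1292) = 48/269

48/269


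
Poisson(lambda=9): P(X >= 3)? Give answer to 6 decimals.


P(X>=3) = 1 - P(X<=2) = 1 - (e^(-9)*9^0/0! + e^(-9)*9^1/1! + e^(-9)*9^2/2!)
≈ 1 - (0.0001234098 + 0.0011106882 + 0.0049980971)
= 1 - 0.0062321951 = 0.9937678049
≈ 0.993768

0.993768


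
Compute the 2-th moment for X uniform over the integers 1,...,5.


E[X^2] = (1/5) * sum(x^2 for x=1..5)
= 55/5 = 11

11


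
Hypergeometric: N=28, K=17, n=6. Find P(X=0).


P(X=0) = C(17,0)*C(11,6) / C(28,6)
= 1*462 / 376740
= 462/376740 = 11/8970

11/8970


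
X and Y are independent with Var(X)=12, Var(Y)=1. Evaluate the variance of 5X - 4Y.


Independence => Cov(X,Y)=0
Var(5X - 4Y) = 5^2*Var(X) + (-4)^2*Var(Y)
= 25*12 + 16*1 = 316

316


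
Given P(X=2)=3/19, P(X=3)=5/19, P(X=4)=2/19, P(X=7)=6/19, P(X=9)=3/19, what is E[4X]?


E[4X] = sum(g(x)*P(x))
= 8*3/19 + 12*5/19 + 16*2/19 + 28*6/19 + 36*3/19
= 392/19

392/19


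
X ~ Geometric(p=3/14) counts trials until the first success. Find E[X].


For geometric (trials until first success), E[X] = 1/p = 1/(3/14) = 14/3

14/3
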